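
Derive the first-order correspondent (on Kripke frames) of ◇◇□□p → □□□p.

∀x ∀y ∀z ((xR²y ∧ xR³z) → ∃w (yR²w ∧ z = w))

This is a Sahlqvist (Geach-type) schema ◇^2□^2p → □^3◇^0p.
Minimal-valuation argument: fix x; take any y with xR^2y and any z with xR^3z. Set V(p) to the set of worlds R-reachable from y in exactly 2 steps. Then □^2p holds at y, so the antecedent holds at x; validity forces ◇^0p at z, giving a w with zR^0w and yR^2w.
First-order correspondent: ∀x ∀y ∀z ((xR²y ∧ xR³z) → ∃w (yR²w ∧ z = w)).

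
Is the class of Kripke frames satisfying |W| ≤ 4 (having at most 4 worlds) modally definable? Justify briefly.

Modal frame validity is preserved under disjoint unions.
Any modal formula valid on each of 5 disjoint one-world frames is valid on their disjoint union (validity is preserved under disjoint unions). Each one-world frame has |W|=1≤4, but the union has |W|=5.
So the class is not modally definable.

No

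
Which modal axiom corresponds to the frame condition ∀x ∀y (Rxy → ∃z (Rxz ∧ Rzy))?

This is density; the standard corresponding axiom is C4: □□p → □p.

□□p → □p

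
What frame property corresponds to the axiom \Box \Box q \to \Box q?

This is the C4 axiom.
It corresponds to density: \forall x \forall y (Rxy \to \exists z (Rxz \wedge Rzy)).

density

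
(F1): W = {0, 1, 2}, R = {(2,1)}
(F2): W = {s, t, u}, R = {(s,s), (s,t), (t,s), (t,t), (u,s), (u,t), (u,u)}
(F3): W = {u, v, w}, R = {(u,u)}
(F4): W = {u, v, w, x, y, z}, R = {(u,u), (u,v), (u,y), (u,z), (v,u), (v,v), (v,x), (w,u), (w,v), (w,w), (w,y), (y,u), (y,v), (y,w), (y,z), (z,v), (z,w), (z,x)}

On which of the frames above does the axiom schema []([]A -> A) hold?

(F2), (F3)

The schema corresponds to shift-reflexivity: forall x forall y (Rxy -> Ryy).
(F1): fails — R21 but not R11.
(F2): condition met.
(F3): condition met.
(F4): fails — Ruz but not Rzz.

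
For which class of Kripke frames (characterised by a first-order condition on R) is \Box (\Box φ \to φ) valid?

shift-reflexivity: \forall x \forall y (Rxy \to Ryy)

This schema is the T□ axiom.
It corresponds to shift-reflexivity: \forall x \forall y (Rxy \to Ryy).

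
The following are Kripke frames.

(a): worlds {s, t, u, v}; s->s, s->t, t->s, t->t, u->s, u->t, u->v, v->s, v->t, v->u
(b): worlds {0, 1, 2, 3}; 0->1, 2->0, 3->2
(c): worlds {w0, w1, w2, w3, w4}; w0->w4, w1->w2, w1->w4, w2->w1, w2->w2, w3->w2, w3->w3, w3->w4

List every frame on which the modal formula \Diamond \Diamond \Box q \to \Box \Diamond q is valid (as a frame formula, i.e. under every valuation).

(a)

Frame correspondent (Sahlqvist): \forall x \forall y \forall z ((x R^2 y \wedge xRz) \to \exists w (yRw \wedge zRw)) — i.e. a generalized confluence (Geach) condition.
(a): holds.
(b): fails — 2R²1, 2R0 but no w with 1Rw and 0Rw.
(c): fails — w1R²w1, w1Rw4 but no w with w1Rw and w4Rw.
Valid on: (a).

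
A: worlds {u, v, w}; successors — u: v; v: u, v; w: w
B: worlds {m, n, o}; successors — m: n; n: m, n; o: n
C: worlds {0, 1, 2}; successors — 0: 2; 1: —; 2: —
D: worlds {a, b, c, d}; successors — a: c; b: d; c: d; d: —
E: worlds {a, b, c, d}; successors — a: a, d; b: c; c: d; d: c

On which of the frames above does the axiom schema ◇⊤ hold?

A, B, E

This is the axiom for seriality; its first-order frame correspondent is ∀x ∃y Rxy.
A: condition met.
B: condition met.
C: fails — world 1 has no successor.
D: fails — world d has no successor.
E: condition met.
Valid on: A, B, E.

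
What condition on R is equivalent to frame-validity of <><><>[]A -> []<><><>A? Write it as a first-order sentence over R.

forall x forall y forall z ((x R^3 y & xRz) -> exists w (yRw & z R^3 w))

This is a Sahlqvist (Geach-type) schema ◇^3□^1A → □^1◇^3A.
First-order correspondent: forall x forall y forall z ((x R^3 y & xRz) -> exists w (yRw & z R^3 w)).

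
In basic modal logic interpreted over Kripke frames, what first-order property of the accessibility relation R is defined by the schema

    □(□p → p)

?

shift-reflexivity

Suppose □(□p→p) is valid. Take Rxy and set V(p)={w : Ryw}. Then at y, □p holds; since □(□p→p) at x, □p→p at y, so p at y, i.e. Ryy.
Conversely, any frame satisfying ∀x ∀y (Rxy → Ryy) validates the schema.
Frame condition: ∀x ∀y (Rxy → Ryy).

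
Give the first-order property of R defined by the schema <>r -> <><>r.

This is a Sahlqvist (Geach-type) schema ◇^1□^0r → □^0◇^2r.
Minimal-valuation argument: fix x; take any y with xR^1y and any z with xR^0z. Set V(r) to the set of worlds R-reachable from y in exactly 0 steps. Then □^0r holds at y, so the antecedent holds at x; validity forces ◇^2r at z, giving a w with zR^2w and yR^0w.
First-order correspondent: forall x forall y (xRy -> exists w (y = w & x R^2 w)).

forall x forall y (xRy -> exists w (y = w & x R^2 w))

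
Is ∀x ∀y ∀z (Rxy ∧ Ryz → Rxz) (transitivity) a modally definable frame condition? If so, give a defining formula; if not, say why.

Yes, by □r → □□r

This is a Sahlqvist condition; the 4 axiom □r → □□r defines it.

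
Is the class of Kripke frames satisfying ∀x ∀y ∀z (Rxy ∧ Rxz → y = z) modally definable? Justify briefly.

Yes: it is partial functionality, defined by the CD schema ◇r → □r.
Suppose ◇r→□r is valid. Take Rxy, Rxz and set V(r)={y}. Then ◇r at x, so □r at x, so r at z, i.e. z=y.

Yes, by ◇r → □r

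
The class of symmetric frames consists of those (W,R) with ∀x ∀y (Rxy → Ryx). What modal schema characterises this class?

s → □◇s

A defining formula is s → □◇s (the B axiom).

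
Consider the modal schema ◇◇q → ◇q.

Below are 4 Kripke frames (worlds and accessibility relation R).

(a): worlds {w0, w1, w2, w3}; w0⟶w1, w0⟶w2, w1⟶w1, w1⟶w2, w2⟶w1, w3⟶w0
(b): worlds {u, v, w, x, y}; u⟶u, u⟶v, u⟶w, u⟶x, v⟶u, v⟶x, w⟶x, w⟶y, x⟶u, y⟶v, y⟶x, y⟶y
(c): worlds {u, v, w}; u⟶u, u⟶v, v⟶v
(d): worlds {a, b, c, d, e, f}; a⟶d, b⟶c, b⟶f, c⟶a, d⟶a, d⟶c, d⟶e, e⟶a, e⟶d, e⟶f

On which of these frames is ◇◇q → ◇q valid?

(c)

Frame correspondent (Sahlqvist): ∀x ∀y ∀z (Rxy ∧ Ryz → Rxz) — i.e. transitivity.
(a): fails — Rw3w0 and Rw0w1 but not Rw3w1.
(b): fails — Ryx and Rxu but not Ryu.
(c): ✓.
(d): fails — Rbc and Rca but not Rba.
Valid on: (c).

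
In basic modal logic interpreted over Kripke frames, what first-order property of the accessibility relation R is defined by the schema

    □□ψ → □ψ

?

density: ∀x ∀y (Rxy → ∃z (Rxz ∧ Rzy))

Suppose □□ψ→□ψ is valid. Take Rxy and set V(ψ)={w : xR²w}. Then □□ψ at x, so □ψ at x, so ψ at y, i.e. ∃z(Rxz∧Rzy).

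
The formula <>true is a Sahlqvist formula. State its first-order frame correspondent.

◇⊤ holds at w iff w has a successor, so frame-validity of ◇⊤ is exactly seriality. Equivalently via □φ → ◇φ:
Suppose □φ→◇φ is valid. At any x set V(φ)=W. Then □φ at x, so ◇φ at x, so x has a successor.

seriality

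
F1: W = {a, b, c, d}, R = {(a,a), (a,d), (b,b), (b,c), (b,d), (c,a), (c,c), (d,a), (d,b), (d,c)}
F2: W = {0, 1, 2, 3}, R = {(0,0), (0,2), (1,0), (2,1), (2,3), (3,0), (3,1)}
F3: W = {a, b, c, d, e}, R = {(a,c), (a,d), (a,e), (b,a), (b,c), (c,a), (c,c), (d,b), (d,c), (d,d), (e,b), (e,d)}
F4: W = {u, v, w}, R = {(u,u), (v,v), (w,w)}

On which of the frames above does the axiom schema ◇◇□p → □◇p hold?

The schema corresponds to a generalized confluence (Geach) condition: ∀x ∀y ∀z ((xR²y ∧ xRz) → ∃w (yRw ∧ zRw)).
F1: holds.
F2: fails — 0R²0, 0R2 but no w with 0Rw and 2Rw.
F3: fails — aR²b, aRe but no w with bRw and eRw.
F4: holds.
Valid on: F1, F4.

F1, F4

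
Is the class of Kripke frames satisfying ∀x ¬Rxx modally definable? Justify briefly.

Modal frame validity is preserved under surjective bounded morphisms.
The 5-cycle (worlds 0,1,2,3,4 with 0→1→2→3→4→0) is irreflexive, and the map sending every world to a single reflexive point • is a surjective bounded morphism (forth: every edge maps to (•,•); back: every world has a successor). So any modal formula valid on the 5-cycle is also valid on the reflexive point, which is not irreflexive.
So no modal formula (or set of formulas) defines exactly the irreflexive frames.

No — not modally definable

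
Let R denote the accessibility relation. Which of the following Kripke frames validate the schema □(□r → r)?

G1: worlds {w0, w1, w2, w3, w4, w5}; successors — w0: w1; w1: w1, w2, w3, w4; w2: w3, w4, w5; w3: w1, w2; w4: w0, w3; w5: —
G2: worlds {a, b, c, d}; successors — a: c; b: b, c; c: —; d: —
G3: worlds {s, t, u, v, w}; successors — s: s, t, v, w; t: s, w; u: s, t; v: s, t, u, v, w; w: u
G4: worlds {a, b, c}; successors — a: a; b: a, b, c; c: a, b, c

The schema corresponds to shift-reflexivity: ∀x ∀y (Rxy → Ryy).
G1: fails — Rw1w2 but not Rw2w2.
G2: fails — Rac but not Rcc.
G3: fails — Rwu but not Ruu.
G4: condition met.

G4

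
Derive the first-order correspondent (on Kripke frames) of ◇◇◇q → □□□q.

∀x ∀y ∀z ((xR³y ∧ xR³z) → ∃w (y = w ∧ z = w))

This is a Sahlqvist (Geach-type) schema ◇^3□^0q → □^3◇^0q.
First-order correspondent: ∀x ∀y ∀z ((xR³y ∧ xR³z) → ∃w (y = w ∧ z = w)).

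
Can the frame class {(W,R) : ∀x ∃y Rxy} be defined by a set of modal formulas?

Yes: it is seriality, defined by the D schema □q → ◇q.
Suppose □q→◇q is valid. At any x set V(q)=W. Then □q at x, so ◇q at x, so x has a successor.

Yes, by □q → ◇q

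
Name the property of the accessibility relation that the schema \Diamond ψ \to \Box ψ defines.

Suppose ◇ψ→□ψ is valid. Take Rxy, Rxz and set V(ψ)={y}. Then ◇ψ at x, so □ψ at x, so ψ at z, i.e. z=y.
The converse is a direct semantic check.
Frame condition: \forall x \forall y \forall z (Rxy \wedge Rxz \to y = z).

Partial functionality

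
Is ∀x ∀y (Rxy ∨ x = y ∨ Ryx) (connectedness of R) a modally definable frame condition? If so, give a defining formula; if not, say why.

Not modally definable

Any modally definable frame class is closed under disjoint unions.
Take 3 disjoint single-world reflexive frames: each is trivially connected, but their disjoint union has 3 worlds with no edge between distinct components, so it is not connected.
Hence connectedness of R is not modally definable.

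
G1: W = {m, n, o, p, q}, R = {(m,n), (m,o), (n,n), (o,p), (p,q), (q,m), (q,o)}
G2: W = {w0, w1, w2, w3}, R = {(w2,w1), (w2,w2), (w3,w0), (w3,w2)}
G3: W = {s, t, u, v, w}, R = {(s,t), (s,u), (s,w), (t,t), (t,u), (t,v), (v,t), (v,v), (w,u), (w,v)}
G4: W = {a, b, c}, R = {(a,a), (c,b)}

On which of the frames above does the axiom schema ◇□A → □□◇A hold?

G4

Frame correspondent (Sahlqvist): ∀x ∀y ∀z ((xRy ∧ xR²z) → ∃w (yRw ∧ zRw)) — i.e. a generalized confluence (Geach) condition.
G1: fails — mRn, mR²p but no w with nRw and pRw.
G2: fails — w2Rw1, w2R²w1 but no w with w1Rw and w1Rw.
G3: fails — sRt, sR²u but no w* with tRw* and uRw*.
G4: condition met.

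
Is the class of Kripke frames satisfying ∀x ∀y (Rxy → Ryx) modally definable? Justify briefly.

Yes — defined by q → □◇q

The condition is symmetry. A defining modal formula is q → □◇q.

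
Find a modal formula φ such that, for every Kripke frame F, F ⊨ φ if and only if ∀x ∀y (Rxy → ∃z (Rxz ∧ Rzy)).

□□p → □p

The condition is density. The C4 schema □□p → □p defines it.
Suppose □□p→□p is valid. Take Rxy and set V(p)={w : xR²w}. Then □□p at x, so □p at x, so p at y, i.e. ∃z(Rxz∧Rzy).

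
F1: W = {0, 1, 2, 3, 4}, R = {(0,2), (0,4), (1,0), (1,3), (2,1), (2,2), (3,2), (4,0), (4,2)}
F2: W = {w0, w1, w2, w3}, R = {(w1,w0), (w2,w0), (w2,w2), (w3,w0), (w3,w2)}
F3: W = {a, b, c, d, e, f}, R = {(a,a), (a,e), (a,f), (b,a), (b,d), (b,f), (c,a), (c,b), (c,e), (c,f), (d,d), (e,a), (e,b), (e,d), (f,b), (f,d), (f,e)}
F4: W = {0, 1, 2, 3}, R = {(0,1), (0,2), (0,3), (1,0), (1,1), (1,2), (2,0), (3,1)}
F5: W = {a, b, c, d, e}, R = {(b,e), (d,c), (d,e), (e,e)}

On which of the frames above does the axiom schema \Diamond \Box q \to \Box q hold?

This is the axiom for the Euclidean property; its first-order frame correspondent is \forall x \forall y \forall z (Rxy \wedge Rxz \to Ryz).
F1: fails — R02 and R04 but not R24.
F2: fails — Rw1w0 and Rw1w0 but not Rw0w0.
F3: fails — Rae and Rae but not Ree.
F4: fails — R02 and R02 but not R22.
F5: fails — Rde and Rdc but not Rec.
Valid on no frame.

none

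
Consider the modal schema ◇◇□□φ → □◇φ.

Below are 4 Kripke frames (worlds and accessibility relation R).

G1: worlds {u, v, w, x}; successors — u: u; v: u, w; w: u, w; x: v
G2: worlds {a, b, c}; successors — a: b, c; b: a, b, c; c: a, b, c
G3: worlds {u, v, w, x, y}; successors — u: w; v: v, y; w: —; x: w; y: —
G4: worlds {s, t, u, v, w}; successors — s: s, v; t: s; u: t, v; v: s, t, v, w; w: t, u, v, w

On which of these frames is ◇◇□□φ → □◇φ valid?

Frame correspondent (Sahlqvist): ∀x ∀y ∀z ((xR²y ∧ xRz) → ∃w (yR²w ∧ zRw)) — i.e. a generalized confluence (Geach) condition.
G1: ✓.
G2: ✓.
G3: fails — vR²v, vRy but no t with vR²t and yRt.
G4: ✓.

G1, G2, G4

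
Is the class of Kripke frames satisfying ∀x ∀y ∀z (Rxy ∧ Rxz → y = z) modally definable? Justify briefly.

Definable; ◇r → □r defines it

Yes: it is partial functionality, defined by the CD schema ◇r → □r.
Suppose ◇r→□r is valid. Take Rxy, Rxz and set V(r)={y}. Then ◇r at x, so □r at x, so r at z, i.e. z=y.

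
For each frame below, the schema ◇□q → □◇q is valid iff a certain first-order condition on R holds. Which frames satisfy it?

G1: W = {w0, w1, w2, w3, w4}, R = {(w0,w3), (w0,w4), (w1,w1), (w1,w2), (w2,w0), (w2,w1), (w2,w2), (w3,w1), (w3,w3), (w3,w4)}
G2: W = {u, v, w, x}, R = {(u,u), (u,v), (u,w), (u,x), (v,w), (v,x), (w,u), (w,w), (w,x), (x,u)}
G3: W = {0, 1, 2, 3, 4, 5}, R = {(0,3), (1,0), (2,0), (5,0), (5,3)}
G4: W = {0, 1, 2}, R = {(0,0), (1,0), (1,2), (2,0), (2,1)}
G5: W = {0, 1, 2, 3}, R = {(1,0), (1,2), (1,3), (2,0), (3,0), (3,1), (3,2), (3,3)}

This is the axiom for convergence; its first-order frame correspondent is ∀x ∀y ∀z (Rxy ∧ Rxz → ∃w (Ryw ∧ Rzw)).
G1: fails — Rw0w4 and Rw0w4 but w4 and w4 have no common successor.
G2: fails — Ruv and Rux but v and x have no common successor.
G3: fails — R03 and R03 but 3 and 3 have no common successor.
G4: condition met.
G5: fails — R10 and R10 but 0 and 0 have no common successor.

G4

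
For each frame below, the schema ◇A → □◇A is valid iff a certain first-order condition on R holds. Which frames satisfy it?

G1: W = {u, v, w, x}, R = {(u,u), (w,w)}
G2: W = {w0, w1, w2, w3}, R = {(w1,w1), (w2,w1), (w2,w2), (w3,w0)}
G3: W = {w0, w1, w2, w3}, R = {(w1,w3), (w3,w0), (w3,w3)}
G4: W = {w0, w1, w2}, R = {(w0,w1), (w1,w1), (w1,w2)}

G1

The schema corresponds to the Euclidean property: ∀x ∀y ∀z (Rxy ∧ Rxz → Ryz).
G1: condition met.
G2: fails — Rw2w1 and Rw2w2 but not Rw1w2.
G3: fails — Rw3w0 and Rw3w3 but not Rw0w3.
G4: fails — Rw1w2 and Rw1w2 but not Rw2w2.
Valid on: G1.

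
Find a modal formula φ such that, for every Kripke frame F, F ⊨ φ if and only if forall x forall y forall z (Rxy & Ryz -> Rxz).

This is transitivity; the standard corresponding axiom is 4: □p → □□p.
Suppose □p→□□p is valid. Take Rxy, Ryz and set V(p)={w : Rxw}. Then □p at x, so □□p at x, so □p at y, so p at z, i.e. Rxz.

□p → □□p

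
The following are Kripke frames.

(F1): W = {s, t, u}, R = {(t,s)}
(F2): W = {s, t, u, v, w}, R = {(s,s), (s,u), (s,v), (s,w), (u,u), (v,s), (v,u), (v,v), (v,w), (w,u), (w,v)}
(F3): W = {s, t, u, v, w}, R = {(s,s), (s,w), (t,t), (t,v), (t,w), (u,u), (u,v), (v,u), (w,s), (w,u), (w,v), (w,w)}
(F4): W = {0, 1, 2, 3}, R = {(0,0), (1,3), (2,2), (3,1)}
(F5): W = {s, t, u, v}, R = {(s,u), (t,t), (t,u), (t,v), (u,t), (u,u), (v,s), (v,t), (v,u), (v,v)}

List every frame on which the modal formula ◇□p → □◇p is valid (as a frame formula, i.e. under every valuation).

(F2), (F4), (F5)

Frame correspondent (Sahlqvist): ∀x ∀y ∀z (Rxy ∧ Rxz → ∃w (Ryw ∧ Rzw)) — i.e. convergence.
(F1): fails — Rts and Rts but s and s have no common successor.
(F2): holds.
(F3): fails — Rtv and Rtt but v and t have no common successor.
(F4): holds.
(F5): holds.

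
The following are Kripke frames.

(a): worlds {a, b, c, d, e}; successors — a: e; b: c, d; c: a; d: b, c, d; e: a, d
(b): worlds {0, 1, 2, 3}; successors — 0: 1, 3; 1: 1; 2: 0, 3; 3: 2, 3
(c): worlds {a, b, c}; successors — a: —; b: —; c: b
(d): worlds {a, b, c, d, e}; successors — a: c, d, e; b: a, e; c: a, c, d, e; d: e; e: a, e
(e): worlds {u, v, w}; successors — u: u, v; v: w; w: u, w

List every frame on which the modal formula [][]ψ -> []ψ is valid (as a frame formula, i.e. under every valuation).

This is the axiom for density; its first-order frame correspondent is forall x forall y (Rxy -> exists z (Rxz & Rzy)).
(a): fails — Rea but no z with Rez and Rza.
(b): fails — R20 but no z with R2z and Rz0.
(c): fails — Rcb but no z with Rcz and Rzb.
(d): condition met.
(e): condition met.
Valid on: (d), (e).

(d), (e)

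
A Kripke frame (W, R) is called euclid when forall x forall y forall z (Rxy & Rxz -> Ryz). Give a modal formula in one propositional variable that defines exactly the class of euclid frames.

The condition is the Euclidean property. The 5 schema ◇ψ → □◇ψ defines it.
Suppose ◇ψ→□◇ψ is valid. Take Rxy, Rxz and set V(ψ)={y}. Then ◇ψ at x, so □◇ψ at x, so ◇ψ at z, so some w with Rzw has ψ; w=y, i.e. Rzy. By symmetry of the argument, Ryz.

◇ψ → □◇ψ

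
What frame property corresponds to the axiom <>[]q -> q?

This is frame-equivalent to q → □◇q (substitute ¬q for q and contrapose).
Suppose q→□◇q is valid. Take Rxy and set V(q)={x}. Then q at x, so □◇q at x, so ◇q at y, so some z with Ryz has q; z=x, i.e. Ryx.

symmetry: forall x forall y (Rxy -> Ryx)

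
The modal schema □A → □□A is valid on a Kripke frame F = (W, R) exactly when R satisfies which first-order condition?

Suppose □A→□□A is valid. Take Rxy, Ryz and set V(A)={w : Rxw}. Then □A at x, so □□A at x, so □A at y, so A at z, i.e. Rxz.
Conversely, on a frame with transitivity the schema holds at every world under every valuation.
Frame condition: ∀x ∀y ∀z (Rxy ∧ Ryz → Rxz).

transitivity: ∀x ∀y ∀z (Rxy ∧ Ryz → Rxz)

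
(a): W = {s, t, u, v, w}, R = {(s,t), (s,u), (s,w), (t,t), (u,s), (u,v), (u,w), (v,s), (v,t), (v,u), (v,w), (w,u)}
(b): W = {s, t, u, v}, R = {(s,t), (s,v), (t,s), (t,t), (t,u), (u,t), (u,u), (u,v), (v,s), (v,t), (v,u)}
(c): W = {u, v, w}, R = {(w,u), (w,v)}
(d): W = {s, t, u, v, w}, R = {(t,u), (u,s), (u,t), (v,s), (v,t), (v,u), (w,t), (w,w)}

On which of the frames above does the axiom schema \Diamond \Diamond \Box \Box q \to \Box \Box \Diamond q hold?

(b), (c)

The schema corresponds to a generalized confluence (Geach) condition: \forall x \forall y \forall z ((x R^2 y \wedge x R^2 z) \to \exists w (y R^2 w \wedge zRw)).
(a): fails — sR²t, sR²u but no w* with tR²w* and uRw*.
(b): holds.
(c): holds.
(d): fails — tR²s, tR²s but no w* with sR²w* and sRw*.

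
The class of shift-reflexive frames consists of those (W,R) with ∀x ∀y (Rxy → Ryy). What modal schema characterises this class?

□(□p → p)

This is shift-reflexivity; the standard corresponding axiom is T□: □(□p → p).
Suppose □(□p→p) is valid. Take Rxy and set V(p)={w : Ryw}. Then at y, □p holds; since □(□p→p) at x, □p→p at y, so p at y, i.e. Ryy.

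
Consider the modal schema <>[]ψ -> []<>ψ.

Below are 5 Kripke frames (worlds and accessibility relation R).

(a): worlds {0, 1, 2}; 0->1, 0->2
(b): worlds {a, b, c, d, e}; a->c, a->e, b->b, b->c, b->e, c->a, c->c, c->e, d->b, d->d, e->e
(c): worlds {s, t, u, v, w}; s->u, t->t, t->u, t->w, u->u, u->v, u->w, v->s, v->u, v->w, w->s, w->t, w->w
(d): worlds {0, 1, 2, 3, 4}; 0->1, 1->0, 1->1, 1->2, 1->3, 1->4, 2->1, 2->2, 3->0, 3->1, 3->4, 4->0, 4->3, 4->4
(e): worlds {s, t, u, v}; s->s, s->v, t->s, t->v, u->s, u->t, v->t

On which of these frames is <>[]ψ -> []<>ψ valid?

Frame correspondent (Sahlqvist): forall x forall y forall z (Rxy & Rxz -> exists w (Ryw & Rzw)) — i.e. convergence.
(a): fails — R01 and R01 but 1 and 1 have no common successor.
(b): satisfies the condition.
(c): fails — Rvw and Rvs but w and s have no common successor.
(d): fails — R10 and R14 but 0 and 4 have no common successor.
(e): fails — Rsv and Rss but v and s have no common successor.
Valid on: (b).

(b)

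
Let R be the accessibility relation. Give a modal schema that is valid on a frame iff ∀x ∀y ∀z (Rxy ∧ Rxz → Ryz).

◇p → □◇p

This is the Euclidean property; the standard corresponding axiom is 5: ◇p → □◇p.
Suppose ◇p→□◇p is valid. Take Rxy, Rxz and set V(p)={y}. Then ◇p at x, so □◇p at x, so ◇p at z, so some w with Rzw has p; w=y, i.e. Rzy. By symmetry of the argument, Ryz.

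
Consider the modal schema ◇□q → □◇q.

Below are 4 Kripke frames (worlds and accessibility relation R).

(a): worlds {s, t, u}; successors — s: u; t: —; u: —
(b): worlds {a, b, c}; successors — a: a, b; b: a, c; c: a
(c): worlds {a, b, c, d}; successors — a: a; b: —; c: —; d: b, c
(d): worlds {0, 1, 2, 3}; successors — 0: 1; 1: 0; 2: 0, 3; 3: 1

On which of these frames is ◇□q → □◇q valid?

The schema corresponds to convergence: ∀x ∀y ∀z (Rxy ∧ Rxz → ∃w (Ryw ∧ Rzw)).
(a): fails — Rsu and Rsu but u and u have no common successor.
(b): satisfies the condition.
(c): fails — Rdb and Rdb but b and b have no common successor.
(d): satisfies the condition.

(b), (d)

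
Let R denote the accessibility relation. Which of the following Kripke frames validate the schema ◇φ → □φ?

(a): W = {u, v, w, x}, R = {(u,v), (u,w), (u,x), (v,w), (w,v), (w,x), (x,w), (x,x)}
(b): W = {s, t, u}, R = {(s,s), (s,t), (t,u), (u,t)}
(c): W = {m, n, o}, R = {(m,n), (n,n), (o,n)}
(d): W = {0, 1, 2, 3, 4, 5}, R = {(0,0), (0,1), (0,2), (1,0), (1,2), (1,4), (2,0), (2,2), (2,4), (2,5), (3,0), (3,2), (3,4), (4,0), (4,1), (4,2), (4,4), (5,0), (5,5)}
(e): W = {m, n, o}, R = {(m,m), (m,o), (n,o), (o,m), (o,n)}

(c)

This is the axiom for partial functionality; its first-order frame correspondent is ∀x ∀y ∀z (Rxy ∧ Rxz → y = z).
(a): fails — u sees both v and w.
(b): fails — s sees both s and t.
(c): holds.
(d): fails — 0 sees both 0 and 1.
(e): fails — m sees both m and o.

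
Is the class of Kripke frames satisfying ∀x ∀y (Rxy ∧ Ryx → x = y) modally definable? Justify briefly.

Not modally definable

Modal frame validity is preserved under surjective bounded morphisms.
The 8-cycle (worlds s,t,u,v,w,x,y,z with s→t→u→v→w→x→y→z→s) is antisymmetric. Sending even-indexed worlds to s and odd-indexed worlds to t is a surjective bounded morphism onto the two-world frame with s↔t, which is not antisymmetric.
Hence antisymmetry is not modally definable.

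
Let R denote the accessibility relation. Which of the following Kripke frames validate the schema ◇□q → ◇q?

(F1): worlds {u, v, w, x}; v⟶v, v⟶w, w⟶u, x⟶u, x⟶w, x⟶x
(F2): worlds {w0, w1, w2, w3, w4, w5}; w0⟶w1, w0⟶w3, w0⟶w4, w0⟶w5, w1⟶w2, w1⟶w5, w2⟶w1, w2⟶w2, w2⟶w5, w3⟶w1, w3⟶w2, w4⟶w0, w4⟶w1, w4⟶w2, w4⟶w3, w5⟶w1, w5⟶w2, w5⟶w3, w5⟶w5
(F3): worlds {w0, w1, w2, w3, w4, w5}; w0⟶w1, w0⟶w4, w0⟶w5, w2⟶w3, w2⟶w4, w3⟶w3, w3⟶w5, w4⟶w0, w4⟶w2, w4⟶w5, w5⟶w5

(F2)

Frame correspondent (Sahlqvist): ∀x ∀y (xRy → ∃w (yRw ∧ xRw)) — i.e. a generalized confluence (Geach) condition.
(F1): fails — vRw but no t with wRt and vRt.
(F2): ✓.
(F3): fails — w0Rw1 but no w with w1Rw and w0Rw.
Valid on: (F2).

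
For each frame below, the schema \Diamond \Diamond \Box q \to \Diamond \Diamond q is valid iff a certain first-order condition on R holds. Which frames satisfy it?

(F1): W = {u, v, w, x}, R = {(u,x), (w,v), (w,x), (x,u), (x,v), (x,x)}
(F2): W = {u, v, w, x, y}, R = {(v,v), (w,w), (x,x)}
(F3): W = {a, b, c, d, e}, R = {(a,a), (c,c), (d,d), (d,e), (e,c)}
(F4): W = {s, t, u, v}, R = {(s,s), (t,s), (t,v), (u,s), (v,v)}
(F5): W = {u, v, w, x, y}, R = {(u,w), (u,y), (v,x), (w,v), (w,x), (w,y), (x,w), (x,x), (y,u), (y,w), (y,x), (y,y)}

(F2), (F3), (F4), (F5)

Frame correspondent (Sahlqvist): \forall x \forall y (x R^2 y \to \exists w (yRw \wedge x R^2 w)) — i.e. a generalized confluence (Geach) condition.
(F1): fails — uR²v but no t with vRt and uR²t.
(F2): holds.
(F3): holds.
(F4): holds.
(F5): holds.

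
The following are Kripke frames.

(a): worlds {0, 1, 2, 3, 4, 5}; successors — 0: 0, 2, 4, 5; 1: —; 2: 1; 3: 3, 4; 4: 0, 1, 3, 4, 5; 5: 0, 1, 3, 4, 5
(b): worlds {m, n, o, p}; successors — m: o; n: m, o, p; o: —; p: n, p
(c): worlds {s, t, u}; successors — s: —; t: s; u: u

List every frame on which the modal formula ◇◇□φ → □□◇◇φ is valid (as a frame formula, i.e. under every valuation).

(c)

This is the axiom for a generalized confluence (Geach) condition; its first-order frame correspondent is ∀x ∀y ∀z ((xR²y ∧ xR²z) → ∃w (yRw ∧ zR²w)).
(a): fails — 0R²0, 0R²1 but no w with 0Rw and 1R²w.
(b): fails — nR²n, nR²o but no w with nRw and oR²w.
(c): condition met.
Valid on: (c).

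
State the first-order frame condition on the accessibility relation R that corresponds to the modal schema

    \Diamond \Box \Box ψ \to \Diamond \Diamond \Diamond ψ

This is a Sahlqvist (Geach-type) schema ◇^1□^2ψ → □^0◇^3ψ.
Minimal-valuation argument: fix x; take any y with xR^1y and any z with xR^0z. Set V(ψ) to the set of worlds R-reachable from y in exactly 2 steps. Then □^2ψ holds at y, so the antecedent holds at x; validity forces ◇^3ψ at z, giving a w with zR^3w and yR^2w.
First-order correspondent: \forall x \forall y (xRy \to \exists w (y R^2 w \wedge x R^3 w)).

\forall x \forall y (xRy \to \exists w (y R^2 w \wedge x R^3 w))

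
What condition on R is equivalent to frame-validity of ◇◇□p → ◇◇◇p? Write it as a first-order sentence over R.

∀x ∀y (xR²y → ∃w (yRw ∧ xR³w))

This is a Sahlqvist (Geach-type) schema ◇^2□^1p → □^0◇^3p.
Minimal-valuation argument: fix x; take any y with xR^2y and any z with xR^0z. Set V(p) to the set of worlds R-reachable from y in exactly 1 step. Then □^1p holds at y, so the antecedent holds at x; validity forces ◇^3p at z, giving a w with zR^3w and yR^1w.
First-order correspondent: ∀x ∀y (xR²y → ∃w (yRw ∧ xR³w)).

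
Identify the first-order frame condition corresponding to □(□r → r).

Suppose □(□r→r) is valid. Take Rxy and set V(r)={w : Ryw}. Then at y, □r holds; since □(□r→r) at x, □r→r at y, so r at y, i.e. Ryy.

shift-reflexivity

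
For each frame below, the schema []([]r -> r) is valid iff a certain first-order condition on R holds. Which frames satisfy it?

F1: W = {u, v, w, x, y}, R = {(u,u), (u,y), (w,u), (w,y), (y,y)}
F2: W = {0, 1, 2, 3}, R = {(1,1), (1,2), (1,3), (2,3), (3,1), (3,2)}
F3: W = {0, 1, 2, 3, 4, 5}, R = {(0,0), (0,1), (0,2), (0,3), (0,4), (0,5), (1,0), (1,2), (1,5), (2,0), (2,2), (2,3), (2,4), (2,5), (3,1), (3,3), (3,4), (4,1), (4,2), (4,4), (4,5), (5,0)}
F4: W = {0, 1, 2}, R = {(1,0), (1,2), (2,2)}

F1

The schema corresponds to shift-reflexivity: forall x forall y (Rxy -> Ryy).
F1: condition met.
F2: fails — R32 but not R22.
F3: fails — R01 but not R11.
F4: fails — R10 but not R00.
Valid on: F1.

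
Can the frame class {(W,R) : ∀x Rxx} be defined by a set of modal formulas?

Definable; □q → q defines it

Yes: it is reflexivity, defined by the T schema □q → q.
Suppose □q→q is valid. At any x set V(q)={w : Rxw}. Then □q holds at x, so q holds at x, i.e. Rxx.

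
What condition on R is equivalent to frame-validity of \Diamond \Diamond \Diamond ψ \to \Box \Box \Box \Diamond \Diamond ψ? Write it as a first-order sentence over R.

\forall x \forall y \forall z ((x R^3 y \wedge x R^3 z) \to \exists w (y = w \wedge z R^2 w))

This is a Sahlqvist (Geach-type) schema ◇^3□^0ψ → □^3◇^2ψ.
Minimal-valuation argument: fix x; take any y with xR^3y and any z with xR^3z. Set V(ψ) to the set of worlds R-reachable from y in exactly 0 steps. Then □^0ψ holds at y, so the antecedent holds at x; validity forces ◇^2ψ at z, giving a w with zR^2w and yR^0w.
First-order correspondent: \forall x \forall y \forall z ((x R^3 y \wedge x R^3 z) \to \exists w (y = w \wedge z R^2 w)).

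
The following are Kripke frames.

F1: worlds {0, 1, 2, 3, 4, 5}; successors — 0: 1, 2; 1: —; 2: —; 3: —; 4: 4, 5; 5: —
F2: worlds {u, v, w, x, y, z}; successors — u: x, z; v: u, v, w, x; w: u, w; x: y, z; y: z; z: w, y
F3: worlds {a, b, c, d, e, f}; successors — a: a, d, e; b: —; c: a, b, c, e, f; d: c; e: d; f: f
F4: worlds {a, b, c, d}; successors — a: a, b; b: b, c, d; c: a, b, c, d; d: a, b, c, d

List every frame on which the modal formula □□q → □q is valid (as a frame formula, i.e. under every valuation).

F4

This is the axiom for density; its first-order frame correspondent is ∀x ∀y (Rxy → ∃z (Rxz ∧ Rzy)).
F1: fails — R01 but no z with R0z and Rz1.
F2: fails — Rux but no t with Rut and Rtx.
F3: fails — Red but no z with Rez and Rzd.
F4: ✓.
Valid on: F4.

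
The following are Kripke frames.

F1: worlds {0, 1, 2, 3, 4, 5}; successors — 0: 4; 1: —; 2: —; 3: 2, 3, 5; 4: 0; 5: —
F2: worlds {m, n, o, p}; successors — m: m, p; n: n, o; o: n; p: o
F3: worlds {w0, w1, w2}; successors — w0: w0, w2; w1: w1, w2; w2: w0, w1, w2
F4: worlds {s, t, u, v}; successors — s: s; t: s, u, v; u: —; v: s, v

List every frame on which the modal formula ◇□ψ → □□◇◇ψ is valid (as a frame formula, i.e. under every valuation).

The schema corresponds to a generalized confluence (Geach) condition: ∀x ∀y ∀z ((xRy ∧ xR²z) → ∃w (yRw ∧ zR²w)).
F1: fails — 3R2, 3R²2 but no w with 2Rw and 2R²w.
F2: fails — mRm, mR²o but no w with mRw and oR²w.
F3: ✓.
F4: fails — tRu, tR²s but no w with uRw and sR²w.

F3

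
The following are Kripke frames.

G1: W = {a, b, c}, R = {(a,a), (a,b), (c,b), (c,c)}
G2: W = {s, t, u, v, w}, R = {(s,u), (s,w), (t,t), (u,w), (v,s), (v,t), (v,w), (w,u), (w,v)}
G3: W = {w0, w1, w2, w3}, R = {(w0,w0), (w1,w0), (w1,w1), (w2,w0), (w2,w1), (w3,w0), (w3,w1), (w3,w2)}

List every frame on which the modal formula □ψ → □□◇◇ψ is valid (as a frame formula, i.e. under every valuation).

G3

This is the axiom for a generalized confluence (Geach) condition; its first-order frame correspondent is ∀x ∀z (xR²z → ∃w (xRw ∧ zR²w)).
G1: fails — aR²b but no w with aRw and bR²w.
G2: fails — uR²u but no w* with uRw* and uR²w*.
G3: holds.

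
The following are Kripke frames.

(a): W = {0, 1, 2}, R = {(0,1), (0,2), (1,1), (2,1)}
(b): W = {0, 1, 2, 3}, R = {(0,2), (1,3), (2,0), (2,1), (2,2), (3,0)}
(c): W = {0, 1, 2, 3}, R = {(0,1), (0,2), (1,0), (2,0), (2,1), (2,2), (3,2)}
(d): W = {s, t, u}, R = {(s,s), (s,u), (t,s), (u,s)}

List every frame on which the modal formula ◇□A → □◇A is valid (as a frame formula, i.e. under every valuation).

Frame correspondent (Sahlqvist): ∀x ∀y ∀z (Rxy ∧ Rxz → ∃w (Ryw ∧ Rzw)) — i.e. convergence.
(a): satisfies the condition.
(b): fails — R20 and R21 but 0 and 1 have no common successor.
(c): fails — R20 and R21 but 0 and 1 have no common successor.
(d): satisfies the condition.
Valid on: (a), (d).

(a), (d)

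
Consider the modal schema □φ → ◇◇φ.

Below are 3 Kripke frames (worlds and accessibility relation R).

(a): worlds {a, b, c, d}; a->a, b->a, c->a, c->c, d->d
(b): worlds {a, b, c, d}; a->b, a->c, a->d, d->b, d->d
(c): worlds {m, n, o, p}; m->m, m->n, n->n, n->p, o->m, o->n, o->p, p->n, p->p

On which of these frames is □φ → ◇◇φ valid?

Frame correspondent (Sahlqvist): ∀x ∃w (xRw ∧ xR²w) — i.e. a generalized confluence (Geach) condition.
(a): satisfies the condition.
(b): fails — at b but no w with bRw and bR²w.
(c): satisfies the condition.

(a), (c)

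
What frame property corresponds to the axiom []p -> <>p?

Suppose □p→◇p is valid. At any x set V(p)=W. Then □p at x, so ◇p at x, so x has a successor.

seriality: forall x exists y Rxy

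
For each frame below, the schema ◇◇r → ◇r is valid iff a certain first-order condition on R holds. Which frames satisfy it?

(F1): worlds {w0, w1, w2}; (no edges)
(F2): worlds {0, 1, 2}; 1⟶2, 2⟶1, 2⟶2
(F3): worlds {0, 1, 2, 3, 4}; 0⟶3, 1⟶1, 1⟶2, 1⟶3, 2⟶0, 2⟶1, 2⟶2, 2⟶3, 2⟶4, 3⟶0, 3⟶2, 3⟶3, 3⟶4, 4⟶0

Frame correspondent (Sahlqvist): ∀x ∀y ∀z (Rxy ∧ Ryz → Rxz) — i.e. transitivity.
(F1): condition met.
(F2): fails — R12 and R21 but not R11.
(F3): fails — R32 and R21 but not R31.

(F1)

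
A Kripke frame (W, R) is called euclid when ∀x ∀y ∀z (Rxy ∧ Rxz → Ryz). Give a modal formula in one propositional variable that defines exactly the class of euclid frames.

A defining formula is ◇ψ → □◇ψ (the 5 axiom).
Suppose ◇ψ→□◇ψ is valid. Take Rxy, Rxz and set V(ψ)={y}. Then ◇ψ at x, so □◇ψ at x, so ◇ψ at z, so some w with Rzw has ψ; w=y, i.e. Rzy. By symmetry of the argument, Ryz.

◇ψ → □◇ψ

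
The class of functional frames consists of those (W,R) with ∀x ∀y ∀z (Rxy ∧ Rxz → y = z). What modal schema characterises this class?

A defining formula is ◇q → □q (the CD axiom).

◇q → □q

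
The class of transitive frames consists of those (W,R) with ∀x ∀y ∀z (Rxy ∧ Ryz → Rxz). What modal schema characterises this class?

This is transitivity; the standard corresponding axiom is 4: □r → □□r.
Suppose □r→□□r is valid. Take Rxy, Ryz and set V(r)={w : Rxw}. Then □r at x, so □□r at x, so □r at y, so r at z, i.e. Rxz.

□r → □□r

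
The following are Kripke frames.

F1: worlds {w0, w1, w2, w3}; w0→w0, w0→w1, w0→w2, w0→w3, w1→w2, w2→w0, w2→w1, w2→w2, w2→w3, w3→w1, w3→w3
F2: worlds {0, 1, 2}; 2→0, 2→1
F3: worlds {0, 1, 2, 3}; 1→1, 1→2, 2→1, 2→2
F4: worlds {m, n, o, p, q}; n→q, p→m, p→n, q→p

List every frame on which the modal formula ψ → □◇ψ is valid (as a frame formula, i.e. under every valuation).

F3

The schema corresponds to symmetry: ∀x ∀y (Rxy → Ryx).
F1: fails — Rw3w1 but not Rw1w3.
F2: fails — R20 but not R02.
F3: condition met.
F4: fails — Rpm but not Rmp.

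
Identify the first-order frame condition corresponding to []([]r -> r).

Suppose □(□r→r) is valid. Take Rxy and set V(r)={w : Ryw}. Then at y, □r holds; since □(□r→r) at x, □r→r at y, so r at y, i.e. Ryy.

Shift-reflexivity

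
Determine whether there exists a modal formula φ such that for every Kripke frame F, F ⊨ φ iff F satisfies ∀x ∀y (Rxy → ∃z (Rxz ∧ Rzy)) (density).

Yes, by □□r → □r

The condition is density. A defining modal formula is □□r → □r.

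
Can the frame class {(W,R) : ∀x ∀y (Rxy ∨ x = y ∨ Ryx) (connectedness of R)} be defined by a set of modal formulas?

Any modally definable frame class is closed under disjoint unions.
Take 2 disjoint single-world reflexive frames: each is trivially connected, but their disjoint union has 2 worlds with no edge between distinct components, so it is not connected.
Hence connectedness of R is not modally definable.

Not definable by any modal formula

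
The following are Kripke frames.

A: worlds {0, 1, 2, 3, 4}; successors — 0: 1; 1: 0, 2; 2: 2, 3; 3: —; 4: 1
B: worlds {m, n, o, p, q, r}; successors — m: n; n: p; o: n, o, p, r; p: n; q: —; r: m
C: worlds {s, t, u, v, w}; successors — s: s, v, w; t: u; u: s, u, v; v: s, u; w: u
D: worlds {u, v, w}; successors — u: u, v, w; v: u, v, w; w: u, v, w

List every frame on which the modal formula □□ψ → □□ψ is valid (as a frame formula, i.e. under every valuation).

A, B, C, D

Frame correspondent (Sahlqvist): ∀x ∀z (xR²z → ∃w (xR²w ∧ z = w)) — i.e. a generalized confluence (Geach) condition.
A: holds.
B: holds.
C: holds.
D: holds.
Valid on: A, B, C, D.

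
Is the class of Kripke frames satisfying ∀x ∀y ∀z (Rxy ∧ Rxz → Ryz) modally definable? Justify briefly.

Yes, by ◇q → □◇q

The condition is the Euclidean property. A defining modal formula is ◇q → □◇q.
Suppose ◇q→□◇q is valid. Take Rxy, Rxz and set V(q)={y}. Then ◇q at x, so □◇q at x, so ◇q at z, so some w with Rzw has q; w=y, i.e. Rzy. By symmetry of the argument, Ryz.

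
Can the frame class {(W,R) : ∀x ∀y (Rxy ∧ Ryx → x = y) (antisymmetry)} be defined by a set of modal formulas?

Not modally definable

Any modally definable frame class is closed under surjective bounded morphisms.
The 8-cycle (worlds a,b,c,d,e,f,g,h with a→b→c→d→e→f→g→h→a) is antisymmetric. Sending even-indexed worlds to a and odd-indexed worlds to b is a surjective bounded morphism onto the two-world frame with a↔b, which is not antisymmetric.
So no modal formula (or set of formulas) defines exactly the antisymmetric frames.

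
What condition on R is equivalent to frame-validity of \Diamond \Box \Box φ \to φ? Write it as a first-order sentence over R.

\forall x \forall y (xRy \to \exists w (y R^2 w \wedge x = w))

This is a Sahlqvist (Geach-type) schema ◇^1□^2φ → □^0◇^0φ.
Minimal-valuation argument: fix x; take any y with xR^1y and any z with xR^0z. Set V(φ) to the set of worlds R-reachable from y in exactly 2 steps. Then □^2φ holds at y, so the antecedent holds at x; validity forces ◇^0φ at z, giving a w with zR^0w and yR^2w.
First-order correspondent: \forall x \forall y (xRy \to \exists w (y R^2 w \wedge x = w)).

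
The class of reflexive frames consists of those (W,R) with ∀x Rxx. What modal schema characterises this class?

□s → s

A defining formula is □s → s (the T axiom).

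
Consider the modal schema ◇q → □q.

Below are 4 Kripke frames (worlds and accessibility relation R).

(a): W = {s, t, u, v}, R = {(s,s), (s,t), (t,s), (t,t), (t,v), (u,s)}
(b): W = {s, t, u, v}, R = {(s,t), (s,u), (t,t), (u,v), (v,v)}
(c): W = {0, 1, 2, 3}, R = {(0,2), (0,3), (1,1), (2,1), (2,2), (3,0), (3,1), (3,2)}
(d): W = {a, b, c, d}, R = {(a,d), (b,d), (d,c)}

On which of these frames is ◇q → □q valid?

(d)

The schema corresponds to partial functionality: ∀x ∀y ∀z (Rxy ∧ Rxz → y = z).
(a): fails — s sees both s and t.
(b): fails — s sees both t and u.
(c): fails — 0 sees both 2 and 3.
(d): condition met.
Valid on: (d).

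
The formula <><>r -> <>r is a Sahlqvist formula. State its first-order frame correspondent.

transitivity: forall x forall y forall z (Rxy & Ryz -> Rxz)

Equivalently (dual form): □r → □□r.
Suppose □r→□□r is valid. Take Rxy, Ryz and set V(r)={w : Rxw}. Then □r at x, so □□r at x, so □r at y, so r at z, i.e. Rxz.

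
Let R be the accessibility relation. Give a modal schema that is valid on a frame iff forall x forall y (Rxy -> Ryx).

s → □◇s

This is symmetry; the standard corresponding axiom is B: s → □◇s.
Suppose s→□◇s is valid. Take Rxy and set V(s)={x}. Then s at x, so □◇s at x, so ◇s at y, so some z with Ryz has s; z=x, i.e. Ryx.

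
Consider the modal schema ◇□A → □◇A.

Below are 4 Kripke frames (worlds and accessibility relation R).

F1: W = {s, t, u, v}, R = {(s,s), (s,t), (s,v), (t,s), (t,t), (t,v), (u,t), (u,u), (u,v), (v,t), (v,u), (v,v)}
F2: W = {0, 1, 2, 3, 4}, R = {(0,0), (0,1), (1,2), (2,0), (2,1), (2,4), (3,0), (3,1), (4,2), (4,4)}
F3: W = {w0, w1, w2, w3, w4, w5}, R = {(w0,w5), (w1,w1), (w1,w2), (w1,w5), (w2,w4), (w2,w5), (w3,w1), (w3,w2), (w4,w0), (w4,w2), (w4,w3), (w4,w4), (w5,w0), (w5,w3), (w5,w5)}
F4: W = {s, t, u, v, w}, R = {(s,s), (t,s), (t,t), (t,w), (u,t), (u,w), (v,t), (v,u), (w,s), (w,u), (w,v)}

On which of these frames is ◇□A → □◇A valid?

F1

Frame correspondent (Sahlqvist): ∀x ∀y ∀z (Rxy ∧ Rxz → ∃w (Ryw ∧ Rzw)) — i.e. convergence.
F1: satisfies the condition.
F2: fails — R00 and R01 but 0 and 1 have no common successor.
F3: fails — Rw4w4 and Rw4w0 but w4 and w0 have no common successor.
F4: fails — Rwu and Rws but u and s have no common successor.
Valid on: F1.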